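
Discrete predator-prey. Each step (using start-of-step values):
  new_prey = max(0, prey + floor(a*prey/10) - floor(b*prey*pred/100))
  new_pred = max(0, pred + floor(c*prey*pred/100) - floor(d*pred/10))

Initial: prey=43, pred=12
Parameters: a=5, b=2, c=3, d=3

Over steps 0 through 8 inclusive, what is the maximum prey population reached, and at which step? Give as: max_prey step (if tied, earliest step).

Answer: 56 2

Derivation:
Step 1: prey: 43+21-10=54; pred: 12+15-3=24
Step 2: prey: 54+27-25=56; pred: 24+38-7=55
Step 3: prey: 56+28-61=23; pred: 55+92-16=131
Step 4: prey: 23+11-60=0; pred: 131+90-39=182
Step 5: prey: 0+0-0=0; pred: 182+0-54=128
Step 6: prey: 0+0-0=0; pred: 128+0-38=90
Step 7: prey: 0+0-0=0; pred: 90+0-27=63
Step 8: prey: 0+0-0=0; pred: 63+0-18=45
Max prey = 56 at step 2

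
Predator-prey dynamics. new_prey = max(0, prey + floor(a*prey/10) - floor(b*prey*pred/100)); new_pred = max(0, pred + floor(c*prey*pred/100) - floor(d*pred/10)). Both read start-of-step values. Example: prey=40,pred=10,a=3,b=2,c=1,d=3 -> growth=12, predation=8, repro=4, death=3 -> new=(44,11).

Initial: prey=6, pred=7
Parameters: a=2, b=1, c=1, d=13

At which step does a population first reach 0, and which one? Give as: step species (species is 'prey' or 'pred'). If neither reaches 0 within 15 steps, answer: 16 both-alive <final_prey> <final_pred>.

Step 1: prey: 6+1-0=7; pred: 7+0-9=0
First extinction: pred at step 1

Answer: 1 pred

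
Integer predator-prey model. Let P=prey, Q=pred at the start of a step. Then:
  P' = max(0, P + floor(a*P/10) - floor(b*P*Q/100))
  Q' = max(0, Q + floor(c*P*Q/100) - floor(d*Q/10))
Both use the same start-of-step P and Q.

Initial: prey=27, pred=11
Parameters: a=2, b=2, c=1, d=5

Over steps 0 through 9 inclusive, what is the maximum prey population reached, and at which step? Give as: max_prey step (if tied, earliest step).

Answer: 64 9

Derivation:
Step 1: prey: 27+5-5=27; pred: 11+2-5=8
Step 2: prey: 27+5-4=28; pred: 8+2-4=6
Step 3: prey: 28+5-3=30; pred: 6+1-3=4
Step 4: prey: 30+6-2=34; pred: 4+1-2=3
Step 5: prey: 34+6-2=38; pred: 3+1-1=3
Step 6: prey: 38+7-2=43; pred: 3+1-1=3
Step 7: prey: 43+8-2=49; pred: 3+1-1=3
Step 8: prey: 49+9-2=56; pred: 3+1-1=3
Step 9: prey: 56+11-3=64; pred: 3+1-1=3
Max prey = 64 at step 9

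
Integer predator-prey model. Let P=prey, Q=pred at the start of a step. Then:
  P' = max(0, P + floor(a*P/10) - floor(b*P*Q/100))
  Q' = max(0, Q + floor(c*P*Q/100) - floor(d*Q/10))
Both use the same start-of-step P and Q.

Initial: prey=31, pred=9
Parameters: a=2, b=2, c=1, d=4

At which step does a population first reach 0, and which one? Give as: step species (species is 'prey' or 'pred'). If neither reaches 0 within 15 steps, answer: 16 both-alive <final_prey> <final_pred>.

Answer: 16 both-alive 51 14

Derivation:
Step 1: prey: 31+6-5=32; pred: 9+2-3=8
Step 2: prey: 32+6-5=33; pred: 8+2-3=7
Step 3: prey: 33+6-4=35; pred: 7+2-2=7
Step 4: prey: 35+7-4=38; pred: 7+2-2=7
Step 5: prey: 38+7-5=40; pred: 7+2-2=7
Step 6: prey: 40+8-5=43; pred: 7+2-2=7
Step 7: prey: 43+8-6=45; pred: 7+3-2=8
Step 8: prey: 45+9-7=47; pred: 8+3-3=8
Step 9: prey: 47+9-7=49; pred: 8+3-3=8
Step 10: prey: 49+9-7=51; pred: 8+3-3=8
Step 11: prey: 51+10-8=53; pred: 8+4-3=9
Step 12: prey: 53+10-9=54; pred: 9+4-3=10
Step 13: prey: 54+10-10=54; pred: 10+5-4=11
Step 14: prey: 54+10-11=53; pred: 11+5-4=12
Step 15: prey: 53+10-12=51; pred: 12+6-4=14
No extinction within 15 steps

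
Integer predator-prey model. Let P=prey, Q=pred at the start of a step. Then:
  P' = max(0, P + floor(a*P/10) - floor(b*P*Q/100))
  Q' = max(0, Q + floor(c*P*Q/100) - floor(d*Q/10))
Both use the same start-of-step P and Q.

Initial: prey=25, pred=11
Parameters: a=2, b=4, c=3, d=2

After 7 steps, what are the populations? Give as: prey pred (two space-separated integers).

Step 1: prey: 25+5-11=19; pred: 11+8-2=17
Step 2: prey: 19+3-12=10; pred: 17+9-3=23
Step 3: prey: 10+2-9=3; pred: 23+6-4=25
Step 4: prey: 3+0-3=0; pred: 25+2-5=22
Step 5: prey: 0+0-0=0; pred: 22+0-4=18
Step 6: prey: 0+0-0=0; pred: 18+0-3=15
Step 7: prey: 0+0-0=0; pred: 15+0-3=12

Answer: 0 12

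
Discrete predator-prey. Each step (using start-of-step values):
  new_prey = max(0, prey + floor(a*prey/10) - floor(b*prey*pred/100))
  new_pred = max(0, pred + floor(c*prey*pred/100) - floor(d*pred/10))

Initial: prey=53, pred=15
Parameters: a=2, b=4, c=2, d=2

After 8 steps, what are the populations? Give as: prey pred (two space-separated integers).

Answer: 0 13

Derivation:
Step 1: prey: 53+10-31=32; pred: 15+15-3=27
Step 2: prey: 32+6-34=4; pred: 27+17-5=39
Step 3: prey: 4+0-6=0; pred: 39+3-7=35
Step 4: prey: 0+0-0=0; pred: 35+0-7=28
Step 5: prey: 0+0-0=0; pred: 28+0-5=23
Step 6: prey: 0+0-0=0; pred: 23+0-4=19
Step 7: prey: 0+0-0=0; pred: 19+0-3=16
Step 8: prey: 0+0-0=0; pred: 16+0-3=13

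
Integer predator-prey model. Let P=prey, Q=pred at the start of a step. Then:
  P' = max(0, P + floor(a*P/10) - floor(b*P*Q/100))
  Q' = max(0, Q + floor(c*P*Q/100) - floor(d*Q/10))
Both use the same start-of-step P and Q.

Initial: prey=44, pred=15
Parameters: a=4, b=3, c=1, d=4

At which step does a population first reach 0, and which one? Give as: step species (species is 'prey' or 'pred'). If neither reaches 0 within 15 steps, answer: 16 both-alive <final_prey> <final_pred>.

Step 1: prey: 44+17-19=42; pred: 15+6-6=15
Step 2: prey: 42+16-18=40; pred: 15+6-6=15
Step 3: prey: 40+16-18=38; pred: 15+6-6=15
Step 4: prey: 38+15-17=36; pred: 15+5-6=14
Step 5: prey: 36+14-15=35; pred: 14+5-5=14
Step 6: prey: 35+14-14=35; pred: 14+4-5=13
Step 7: prey: 35+14-13=36; pred: 13+4-5=12
Step 8: prey: 36+14-12=38; pred: 12+4-4=12
Step 9: prey: 38+15-13=40; pred: 12+4-4=12
Step 10: prey: 40+16-14=42; pred: 12+4-4=12
Step 11: prey: 42+16-15=43; pred: 12+5-4=13
Step 12: prey: 43+17-16=44; pred: 13+5-5=13
Step 13: prey: 44+17-17=44; pred: 13+5-5=13
Steps 14-15: state stable at prey=44, pred=13 (no change)
No extinction within 15 steps

Answer: 16 both-alive 44 13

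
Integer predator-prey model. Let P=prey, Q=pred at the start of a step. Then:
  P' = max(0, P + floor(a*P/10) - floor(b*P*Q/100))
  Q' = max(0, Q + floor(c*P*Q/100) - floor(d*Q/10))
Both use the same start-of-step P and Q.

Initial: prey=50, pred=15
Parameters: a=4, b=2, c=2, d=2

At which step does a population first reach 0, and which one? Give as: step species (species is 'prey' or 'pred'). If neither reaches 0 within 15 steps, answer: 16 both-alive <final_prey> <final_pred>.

Answer: 4 prey

Derivation:
Step 1: prey: 50+20-15=55; pred: 15+15-3=27
Step 2: prey: 55+22-29=48; pred: 27+29-5=51
Step 3: prey: 48+19-48=19; pred: 51+48-10=89
Step 4: prey: 19+7-33=0; pred: 89+33-17=105
First extinction: prey at step 4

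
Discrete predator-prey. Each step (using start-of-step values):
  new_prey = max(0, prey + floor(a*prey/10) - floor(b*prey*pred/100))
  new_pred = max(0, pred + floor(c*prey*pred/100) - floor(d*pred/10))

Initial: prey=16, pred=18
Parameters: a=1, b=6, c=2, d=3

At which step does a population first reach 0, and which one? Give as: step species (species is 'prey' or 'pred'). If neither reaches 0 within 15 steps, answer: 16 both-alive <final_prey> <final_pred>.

Answer: 1 prey

Derivation:
Step 1: prey: 16+1-17=0; pred: 18+5-5=18
First extinction: prey at step 1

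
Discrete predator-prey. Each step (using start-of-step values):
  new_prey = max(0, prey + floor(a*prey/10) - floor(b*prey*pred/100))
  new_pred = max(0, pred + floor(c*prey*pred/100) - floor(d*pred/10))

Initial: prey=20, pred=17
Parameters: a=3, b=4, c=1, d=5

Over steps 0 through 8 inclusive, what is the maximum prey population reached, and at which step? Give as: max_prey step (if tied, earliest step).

Answer: 31 8

Derivation:
Step 1: prey: 20+6-13=13; pred: 17+3-8=12
Step 2: prey: 13+3-6=10; pred: 12+1-6=7
Step 3: prey: 10+3-2=11; pred: 7+0-3=4
Step 4: prey: 11+3-1=13; pred: 4+0-2=2
Step 5: prey: 13+3-1=15; pred: 2+0-1=1
Step 6: prey: 15+4-0=19; pred: 1+0-0=1
Step 7: prey: 19+5-0=24; pred: 1+0-0=1
Step 8: prey: 24+7-0=31; pred: 1+0-0=1
Max prey = 31 at step 8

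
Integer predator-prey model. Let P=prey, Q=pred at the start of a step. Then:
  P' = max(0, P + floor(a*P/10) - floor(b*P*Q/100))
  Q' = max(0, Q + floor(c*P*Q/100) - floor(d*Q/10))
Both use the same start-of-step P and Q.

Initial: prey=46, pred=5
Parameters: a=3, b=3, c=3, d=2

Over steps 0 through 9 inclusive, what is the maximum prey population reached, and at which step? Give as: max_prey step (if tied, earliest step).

Step 1: prey: 46+13-6=53; pred: 5+6-1=10
Step 2: prey: 53+15-15=53; pred: 10+15-2=23
Step 3: prey: 53+15-36=32; pred: 23+36-4=55
Step 4: prey: 32+9-52=0; pred: 55+52-11=96
Step 5: prey: 0+0-0=0; pred: 96+0-19=77
Step 6: prey: 0+0-0=0; pred: 77+0-15=62
Step 7: prey: 0+0-0=0; pred: 62+0-12=50
Step 8: prey: 0+0-0=0; pred: 50+0-10=40
Step 9: prey: 0+0-0=0; pred: 40+0-8=32
Max prey = 53 at step 1

Answer: 53 1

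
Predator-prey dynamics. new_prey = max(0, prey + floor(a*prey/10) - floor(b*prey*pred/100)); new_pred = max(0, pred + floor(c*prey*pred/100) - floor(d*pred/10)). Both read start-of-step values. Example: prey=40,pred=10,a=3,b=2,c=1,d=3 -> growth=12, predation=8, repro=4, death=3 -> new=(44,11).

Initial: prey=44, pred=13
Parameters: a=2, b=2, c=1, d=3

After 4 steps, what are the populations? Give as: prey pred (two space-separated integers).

Step 1: prey: 44+8-11=41; pred: 13+5-3=15
Step 2: prey: 41+8-12=37; pred: 15+6-4=17
Step 3: prey: 37+7-12=32; pred: 17+6-5=18
Step 4: prey: 32+6-11=27; pred: 18+5-5=18

Answer: 27 18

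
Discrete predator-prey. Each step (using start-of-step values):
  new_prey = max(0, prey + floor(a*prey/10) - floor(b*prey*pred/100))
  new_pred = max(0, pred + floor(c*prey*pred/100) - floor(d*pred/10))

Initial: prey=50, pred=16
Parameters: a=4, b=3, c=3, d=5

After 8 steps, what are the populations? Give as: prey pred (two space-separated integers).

Step 1: prey: 50+20-24=46; pred: 16+24-8=32
Step 2: prey: 46+18-44=20; pred: 32+44-16=60
Step 3: prey: 20+8-36=0; pred: 60+36-30=66
Step 4: prey: 0+0-0=0; pred: 66+0-33=33
Step 5: prey: 0+0-0=0; pred: 33+0-16=17
Step 6: prey: 0+0-0=0; pred: 17+0-8=9
Step 7: prey: 0+0-0=0; pred: 9+0-4=5
Step 8: prey: 0+0-0=0; pred: 5+0-2=3

Answer: 0 3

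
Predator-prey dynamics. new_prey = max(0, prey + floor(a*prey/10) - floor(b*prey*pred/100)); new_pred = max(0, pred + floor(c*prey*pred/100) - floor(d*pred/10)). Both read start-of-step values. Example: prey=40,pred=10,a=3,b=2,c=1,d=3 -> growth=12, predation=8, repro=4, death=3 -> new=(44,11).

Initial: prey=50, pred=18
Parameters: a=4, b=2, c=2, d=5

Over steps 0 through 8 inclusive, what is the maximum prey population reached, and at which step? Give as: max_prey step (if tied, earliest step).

Step 1: prey: 50+20-18=52; pred: 18+18-9=27
Step 2: prey: 52+20-28=44; pred: 27+28-13=42
Step 3: prey: 44+17-36=25; pred: 42+36-21=57
Step 4: prey: 25+10-28=7; pred: 57+28-28=57
Step 5: prey: 7+2-7=2; pred: 57+7-28=36
Step 6: prey: 2+0-1=1; pred: 36+1-18=19
Step 7: prey: 1+0-0=1; pred: 19+0-9=10
Step 8: prey: 1+0-0=1; pred: 10+0-5=5
Max prey = 52 at step 1

Answer: 52 1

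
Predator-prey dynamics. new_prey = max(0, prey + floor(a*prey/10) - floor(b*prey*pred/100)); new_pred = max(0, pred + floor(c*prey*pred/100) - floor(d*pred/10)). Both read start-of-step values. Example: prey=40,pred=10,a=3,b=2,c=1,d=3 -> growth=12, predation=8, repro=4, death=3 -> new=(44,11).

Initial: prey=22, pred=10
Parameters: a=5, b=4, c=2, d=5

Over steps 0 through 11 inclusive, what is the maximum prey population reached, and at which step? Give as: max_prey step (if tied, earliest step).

Step 1: prey: 22+11-8=25; pred: 10+4-5=9
Step 2: prey: 25+12-9=28; pred: 9+4-4=9
Step 3: prey: 28+14-10=32; pred: 9+5-4=10
Step 4: prey: 32+16-12=36; pred: 10+6-5=11
Step 5: prey: 36+18-15=39; pred: 11+7-5=13
Step 6: prey: 39+19-20=38; pred: 13+10-6=17
Step 7: prey: 38+19-25=32; pred: 17+12-8=21
Step 8: prey: 32+16-26=22; pred: 21+13-10=24
Step 9: prey: 22+11-21=12; pred: 24+10-12=22
Step 10: prey: 12+6-10=8; pred: 22+5-11=16
Step 11: prey: 8+4-5=7; pred: 16+2-8=10
Max prey = 39 at step 5

Answer: 39 5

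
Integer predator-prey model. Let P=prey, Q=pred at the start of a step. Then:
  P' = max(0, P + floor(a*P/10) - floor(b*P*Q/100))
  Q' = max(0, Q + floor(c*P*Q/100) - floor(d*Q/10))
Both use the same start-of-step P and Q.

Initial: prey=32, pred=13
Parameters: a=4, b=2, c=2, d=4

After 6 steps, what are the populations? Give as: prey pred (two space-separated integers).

Answer: 8 47

Derivation:
Step 1: prey: 32+12-8=36; pred: 13+8-5=16
Step 2: prey: 36+14-11=39; pred: 16+11-6=21
Step 3: prey: 39+15-16=38; pred: 21+16-8=29
Step 4: prey: 38+15-22=31; pred: 29+22-11=40
Step 5: prey: 31+12-24=19; pred: 40+24-16=48
Step 6: prey: 19+7-18=8; pred: 48+18-19=47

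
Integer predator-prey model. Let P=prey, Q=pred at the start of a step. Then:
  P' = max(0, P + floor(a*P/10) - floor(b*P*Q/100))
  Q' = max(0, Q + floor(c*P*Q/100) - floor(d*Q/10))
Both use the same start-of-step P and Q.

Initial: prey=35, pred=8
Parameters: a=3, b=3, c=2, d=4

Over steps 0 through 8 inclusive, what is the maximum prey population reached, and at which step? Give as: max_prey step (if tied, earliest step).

Step 1: prey: 35+10-8=37; pred: 8+5-3=10
Step 2: prey: 37+11-11=37; pred: 10+7-4=13
Step 3: prey: 37+11-14=34; pred: 13+9-5=17
Step 4: prey: 34+10-17=27; pred: 17+11-6=22
Step 5: prey: 27+8-17=18; pred: 22+11-8=25
Step 6: prey: 18+5-13=10; pred: 25+9-10=24
Step 7: prey: 10+3-7=6; pred: 24+4-9=19
Step 8: prey: 6+1-3=4; pred: 19+2-7=14
Max prey = 37 at step 1

Answer: 37 1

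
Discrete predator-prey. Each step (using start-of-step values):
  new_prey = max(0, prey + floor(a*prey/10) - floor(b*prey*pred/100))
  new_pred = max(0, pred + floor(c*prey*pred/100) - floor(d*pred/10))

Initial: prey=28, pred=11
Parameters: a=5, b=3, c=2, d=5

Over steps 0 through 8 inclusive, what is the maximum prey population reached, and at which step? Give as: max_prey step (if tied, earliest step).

Answer: 44 4

Derivation:
Step 1: prey: 28+14-9=33; pred: 11+6-5=12
Step 2: prey: 33+16-11=38; pred: 12+7-6=13
Step 3: prey: 38+19-14=43; pred: 13+9-6=16
Step 4: prey: 43+21-20=44; pred: 16+13-8=21
Step 5: prey: 44+22-27=39; pred: 21+18-10=29
Step 6: prey: 39+19-33=25; pred: 29+22-14=37
Step 7: prey: 25+12-27=10; pred: 37+18-18=37
Step 8: prey: 10+5-11=4; pred: 37+7-18=26
Max prey = 44 at step 4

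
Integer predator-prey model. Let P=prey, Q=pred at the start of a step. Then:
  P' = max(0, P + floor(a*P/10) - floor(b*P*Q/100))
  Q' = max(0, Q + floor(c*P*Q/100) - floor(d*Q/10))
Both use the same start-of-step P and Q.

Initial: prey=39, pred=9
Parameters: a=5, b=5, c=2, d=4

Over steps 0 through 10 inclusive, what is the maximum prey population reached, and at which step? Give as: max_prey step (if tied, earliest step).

Step 1: prey: 39+19-17=41; pred: 9+7-3=13
Step 2: prey: 41+20-26=35; pred: 13+10-5=18
Step 3: prey: 35+17-31=21; pred: 18+12-7=23
Step 4: prey: 21+10-24=7; pred: 23+9-9=23
Step 5: prey: 7+3-8=2; pred: 23+3-9=17
Step 6: prey: 2+1-1=2; pred: 17+0-6=11
Step 7: prey: 2+1-1=2; pred: 11+0-4=7
Step 8: prey: 2+1-0=3; pred: 7+0-2=5
Step 9: prey: 3+1-0=4; pred: 5+0-2=3
Step 10: prey: 4+2-0=6; pred: 3+0-1=2
Max prey = 41 at step 1

Answer: 41 1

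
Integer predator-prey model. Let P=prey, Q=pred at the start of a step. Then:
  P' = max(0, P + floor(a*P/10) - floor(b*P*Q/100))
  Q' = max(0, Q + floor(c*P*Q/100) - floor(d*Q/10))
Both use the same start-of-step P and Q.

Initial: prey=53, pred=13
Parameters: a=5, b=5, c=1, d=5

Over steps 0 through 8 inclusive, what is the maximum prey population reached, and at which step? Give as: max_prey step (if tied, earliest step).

Step 1: prey: 53+26-34=45; pred: 13+6-6=13
Step 2: prey: 45+22-29=38; pred: 13+5-6=12
Step 3: prey: 38+19-22=35; pred: 12+4-6=10
Step 4: prey: 35+17-17=35; pred: 10+3-5=8
Step 5: prey: 35+17-14=38; pred: 8+2-4=6
Step 6: prey: 38+19-11=46; pred: 6+2-3=5
Step 7: prey: 46+23-11=58; pred: 5+2-2=5
Step 8: prey: 58+29-14=73; pred: 5+2-2=5
Max prey = 73 at step 8

Answer: 73 8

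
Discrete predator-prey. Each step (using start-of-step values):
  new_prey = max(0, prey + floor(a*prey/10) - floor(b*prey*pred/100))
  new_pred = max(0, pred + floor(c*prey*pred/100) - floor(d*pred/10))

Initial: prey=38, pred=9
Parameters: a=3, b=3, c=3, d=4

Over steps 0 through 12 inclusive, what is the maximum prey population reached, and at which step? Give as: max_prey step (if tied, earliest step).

Step 1: prey: 38+11-10=39; pred: 9+10-3=16
Step 2: prey: 39+11-18=32; pred: 16+18-6=28
Step 3: prey: 32+9-26=15; pred: 28+26-11=43
Step 4: prey: 15+4-19=0; pred: 43+19-17=45
Step 5: prey: 0+0-0=0; pred: 45+0-18=27
Step 6: prey: 0+0-0=0; pred: 27+0-10=17
Step 7: prey: 0+0-0=0; pred: 17+0-6=11
Step 8: prey: 0+0-0=0; pred: 11+0-4=7
Step 9: prey: 0+0-0=0; pred: 7+0-2=5
Step 10: prey: 0+0-0=0; pred: 5+0-2=3
Step 11: prey: 0+0-0=0; pred: 3+0-1=2
Step 12: prey: 0+0-0=0; pred: 2+0-0=2
Max prey = 39 at step 1

Answer: 39 1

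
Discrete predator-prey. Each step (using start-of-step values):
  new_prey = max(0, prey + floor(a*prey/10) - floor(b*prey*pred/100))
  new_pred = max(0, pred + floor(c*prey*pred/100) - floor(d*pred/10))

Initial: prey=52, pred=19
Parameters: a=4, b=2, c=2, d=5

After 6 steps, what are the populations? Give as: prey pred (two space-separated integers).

Step 1: prey: 52+20-19=53; pred: 19+19-9=29
Step 2: prey: 53+21-30=44; pred: 29+30-14=45
Step 3: prey: 44+17-39=22; pred: 45+39-22=62
Step 4: prey: 22+8-27=3; pred: 62+27-31=58
Step 5: prey: 3+1-3=1; pred: 58+3-29=32
Step 6: prey: 1+0-0=1; pred: 32+0-16=16

Answer: 1 16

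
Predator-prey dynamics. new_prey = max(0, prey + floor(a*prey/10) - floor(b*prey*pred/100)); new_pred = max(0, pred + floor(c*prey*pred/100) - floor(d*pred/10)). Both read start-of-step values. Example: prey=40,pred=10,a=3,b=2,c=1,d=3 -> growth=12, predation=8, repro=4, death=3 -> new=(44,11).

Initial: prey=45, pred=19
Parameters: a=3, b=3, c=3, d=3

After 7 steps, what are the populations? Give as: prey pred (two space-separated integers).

Step 1: prey: 45+13-25=33; pred: 19+25-5=39
Step 2: prey: 33+9-38=4; pred: 39+38-11=66
Step 3: prey: 4+1-7=0; pred: 66+7-19=54
Step 4: prey: 0+0-0=0; pred: 54+0-16=38
Step 5: prey: 0+0-0=0; pred: 38+0-11=27
Step 6: prey: 0+0-0=0; pred: 27+0-8=19
Step 7: prey: 0+0-0=0; pred: 19+0-5=14

Answer: 0 14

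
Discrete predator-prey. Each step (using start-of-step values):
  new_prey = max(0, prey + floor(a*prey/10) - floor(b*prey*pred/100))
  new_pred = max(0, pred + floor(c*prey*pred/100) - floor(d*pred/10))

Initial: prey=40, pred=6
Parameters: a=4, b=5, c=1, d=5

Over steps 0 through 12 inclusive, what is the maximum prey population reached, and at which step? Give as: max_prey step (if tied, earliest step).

Step 1: prey: 40+16-12=44; pred: 6+2-3=5
Step 2: prey: 44+17-11=50; pred: 5+2-2=5
Step 3: prey: 50+20-12=58; pred: 5+2-2=5
Step 4: prey: 58+23-14=67; pred: 5+2-2=5
Step 5: prey: 67+26-16=77; pred: 5+3-2=6
Step 6: prey: 77+30-23=84; pred: 6+4-3=7
Step 7: prey: 84+33-29=88; pred: 7+5-3=9
Step 8: prey: 88+35-39=84; pred: 9+7-4=12
Step 9: prey: 84+33-50=67; pred: 12+10-6=16
Step 10: prey: 67+26-53=40; pred: 16+10-8=18
Step 11: prey: 40+16-36=20; pred: 18+7-9=16
Step 12: prey: 20+8-16=12; pred: 16+3-8=11
Max prey = 88 at step 7

Answer: 88 7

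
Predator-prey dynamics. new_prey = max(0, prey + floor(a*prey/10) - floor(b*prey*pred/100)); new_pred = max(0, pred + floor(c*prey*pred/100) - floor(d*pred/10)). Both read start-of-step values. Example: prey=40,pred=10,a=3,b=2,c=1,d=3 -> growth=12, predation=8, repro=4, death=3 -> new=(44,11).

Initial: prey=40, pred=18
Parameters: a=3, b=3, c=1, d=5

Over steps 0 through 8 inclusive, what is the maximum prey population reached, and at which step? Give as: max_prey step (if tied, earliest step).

Step 1: prey: 40+12-21=31; pred: 18+7-9=16
Step 2: prey: 31+9-14=26; pred: 16+4-8=12
Step 3: prey: 26+7-9=24; pred: 12+3-6=9
Step 4: prey: 24+7-6=25; pred: 9+2-4=7
Step 5: prey: 25+7-5=27; pred: 7+1-3=5
Step 6: prey: 27+8-4=31; pred: 5+1-2=4
Step 7: prey: 31+9-3=37; pred: 4+1-2=3
Step 8: prey: 37+11-3=45; pred: 3+1-1=3
Max prey = 45 at step 8

Answer: 45 8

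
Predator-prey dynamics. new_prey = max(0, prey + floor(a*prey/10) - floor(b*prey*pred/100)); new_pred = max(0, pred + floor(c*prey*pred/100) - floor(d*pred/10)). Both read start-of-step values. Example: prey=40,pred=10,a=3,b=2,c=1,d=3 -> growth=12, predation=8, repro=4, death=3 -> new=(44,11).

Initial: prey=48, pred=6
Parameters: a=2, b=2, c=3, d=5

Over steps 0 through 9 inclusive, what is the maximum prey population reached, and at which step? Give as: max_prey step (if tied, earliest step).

Step 1: prey: 48+9-5=52; pred: 6+8-3=11
Step 2: prey: 52+10-11=51; pred: 11+17-5=23
Step 3: prey: 51+10-23=38; pred: 23+35-11=47
Step 4: prey: 38+7-35=10; pred: 47+53-23=77
Step 5: prey: 10+2-15=0; pred: 77+23-38=62
Step 6: prey: 0+0-0=0; pred: 62+0-31=31
Step 7: prey: 0+0-0=0; pred: 31+0-15=16
Step 8: prey: 0+0-0=0; pred: 16+0-8=8
Step 9: prey: 0+0-0=0; pred: 8+0-4=4
Max prey = 52 at step 1

Answer: 52 1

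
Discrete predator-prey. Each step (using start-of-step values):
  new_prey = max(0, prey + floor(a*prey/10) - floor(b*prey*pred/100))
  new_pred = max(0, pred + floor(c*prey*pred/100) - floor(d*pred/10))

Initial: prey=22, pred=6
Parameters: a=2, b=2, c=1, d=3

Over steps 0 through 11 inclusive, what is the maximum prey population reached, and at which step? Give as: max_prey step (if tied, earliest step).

Answer: 48 11

Derivation:
Step 1: prey: 22+4-2=24; pred: 6+1-1=6
Step 2: prey: 24+4-2=26; pred: 6+1-1=6
Step 3: prey: 26+5-3=28; pred: 6+1-1=6
Step 4: prey: 28+5-3=30; pred: 6+1-1=6
Step 5: prey: 30+6-3=33; pred: 6+1-1=6
Step 6: prey: 33+6-3=36; pred: 6+1-1=6
Step 7: prey: 36+7-4=39; pred: 6+2-1=7
Step 8: prey: 39+7-5=41; pred: 7+2-2=7
Step 9: prey: 41+8-5=44; pred: 7+2-2=7
Step 10: prey: 44+8-6=46; pred: 7+3-2=8
Step 11: prey: 46+9-7=48; pred: 8+3-2=9
Max prey = 48 at step 11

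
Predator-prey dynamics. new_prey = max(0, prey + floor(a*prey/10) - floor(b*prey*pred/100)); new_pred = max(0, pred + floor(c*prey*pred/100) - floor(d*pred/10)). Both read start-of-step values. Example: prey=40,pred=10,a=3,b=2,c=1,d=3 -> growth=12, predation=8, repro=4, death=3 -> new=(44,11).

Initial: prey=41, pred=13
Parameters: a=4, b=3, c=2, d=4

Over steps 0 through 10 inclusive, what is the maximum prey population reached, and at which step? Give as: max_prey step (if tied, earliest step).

Step 1: prey: 41+16-15=42; pred: 13+10-5=18
Step 2: prey: 42+16-22=36; pred: 18+15-7=26
Step 3: prey: 36+14-28=22; pred: 26+18-10=34
Step 4: prey: 22+8-22=8; pred: 34+14-13=35
Step 5: prey: 8+3-8=3; pred: 35+5-14=26
Step 6: prey: 3+1-2=2; pred: 26+1-10=17
Step 7: prey: 2+0-1=1; pred: 17+0-6=11
Step 8: prey: 1+0-0=1; pred: 11+0-4=7
Step 9: prey: 1+0-0=1; pred: 7+0-2=5
Step 10: prey: 1+0-0=1; pred: 5+0-2=3
Max prey = 42 at step 1

Answer: 42 1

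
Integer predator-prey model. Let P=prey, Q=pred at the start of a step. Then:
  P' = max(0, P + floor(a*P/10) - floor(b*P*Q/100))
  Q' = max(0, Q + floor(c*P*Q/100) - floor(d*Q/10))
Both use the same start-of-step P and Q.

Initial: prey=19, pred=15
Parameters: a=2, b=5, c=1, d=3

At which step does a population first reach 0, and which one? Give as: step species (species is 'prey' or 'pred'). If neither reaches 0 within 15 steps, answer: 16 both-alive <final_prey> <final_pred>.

Step 1: prey: 19+3-14=8; pred: 15+2-4=13
Step 2: prey: 8+1-5=4; pred: 13+1-3=11
Step 3: prey: 4+0-2=2; pred: 11+0-3=8
Step 4: prey: 2+0-0=2; pred: 8+0-2=6
Step 5: prey: 2+0-0=2; pred: 6+0-1=5
Step 6: prey: 2+0-0=2; pred: 5+0-1=4
Step 7: prey: 2+0-0=2; pred: 4+0-1=3
Step 8: prey: 2+0-0=2; pred: 3+0-0=3
Steps 9-15: state stable at prey=2, pred=3 (no change)
No extinction within 15 steps

Answer: 16 both-alive 2 3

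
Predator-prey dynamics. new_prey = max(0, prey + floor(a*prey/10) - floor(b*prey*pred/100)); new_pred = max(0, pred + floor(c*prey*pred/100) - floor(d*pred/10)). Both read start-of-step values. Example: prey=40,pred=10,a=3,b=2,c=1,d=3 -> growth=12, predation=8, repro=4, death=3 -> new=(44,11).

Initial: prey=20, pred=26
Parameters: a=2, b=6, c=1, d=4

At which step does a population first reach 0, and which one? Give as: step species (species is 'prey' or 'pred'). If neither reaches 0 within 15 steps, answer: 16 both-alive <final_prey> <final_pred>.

Step 1: prey: 20+4-31=0; pred: 26+5-10=21
First extinction: prey at step 1

Answer: 1 prey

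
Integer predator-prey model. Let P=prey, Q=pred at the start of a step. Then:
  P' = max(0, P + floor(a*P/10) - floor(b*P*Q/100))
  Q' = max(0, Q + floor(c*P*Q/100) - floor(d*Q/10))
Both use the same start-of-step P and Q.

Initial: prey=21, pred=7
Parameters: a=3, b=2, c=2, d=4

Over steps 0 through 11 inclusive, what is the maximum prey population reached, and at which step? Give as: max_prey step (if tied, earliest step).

Step 1: prey: 21+6-2=25; pred: 7+2-2=7
Step 2: prey: 25+7-3=29; pred: 7+3-2=8
Step 3: prey: 29+8-4=33; pred: 8+4-3=9
Step 4: prey: 33+9-5=37; pred: 9+5-3=11
Step 5: prey: 37+11-8=40; pred: 11+8-4=15
Step 6: prey: 40+12-12=40; pred: 15+12-6=21
Step 7: prey: 40+12-16=36; pred: 21+16-8=29
Step 8: prey: 36+10-20=26; pred: 29+20-11=38
Step 9: prey: 26+7-19=14; pred: 38+19-15=42
Step 10: prey: 14+4-11=7; pred: 42+11-16=37
Step 11: prey: 7+2-5=4; pred: 37+5-14=28
Max prey = 40 at step 5

Answer: 40 5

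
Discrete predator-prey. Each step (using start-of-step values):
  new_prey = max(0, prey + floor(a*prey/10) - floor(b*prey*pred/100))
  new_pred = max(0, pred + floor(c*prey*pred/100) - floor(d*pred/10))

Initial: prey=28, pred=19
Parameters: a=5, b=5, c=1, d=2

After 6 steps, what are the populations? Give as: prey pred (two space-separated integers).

Answer: 2 10

Derivation:
Step 1: prey: 28+14-26=16; pred: 19+5-3=21
Step 2: prey: 16+8-16=8; pred: 21+3-4=20
Step 3: prey: 8+4-8=4; pred: 20+1-4=17
Step 4: prey: 4+2-3=3; pred: 17+0-3=14
Step 5: prey: 3+1-2=2; pred: 14+0-2=12
Step 6: prey: 2+1-1=2; pred: 12+0-2=10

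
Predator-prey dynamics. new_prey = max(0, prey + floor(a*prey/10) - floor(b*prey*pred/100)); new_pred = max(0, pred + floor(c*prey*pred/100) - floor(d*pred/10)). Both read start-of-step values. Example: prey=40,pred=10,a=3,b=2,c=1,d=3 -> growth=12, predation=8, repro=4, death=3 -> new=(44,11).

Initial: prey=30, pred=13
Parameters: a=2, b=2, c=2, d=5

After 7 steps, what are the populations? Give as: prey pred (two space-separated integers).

Answer: 16 10

Derivation:
Step 1: prey: 30+6-7=29; pred: 13+7-6=14
Step 2: prey: 29+5-8=26; pred: 14+8-7=15
Step 3: prey: 26+5-7=24; pred: 15+7-7=15
Step 4: prey: 24+4-7=21; pred: 15+7-7=15
Step 5: prey: 21+4-6=19; pred: 15+6-7=14
Step 6: prey: 19+3-5=17; pred: 14+5-7=12
Step 7: prey: 17+3-4=16; pred: 12+4-6=10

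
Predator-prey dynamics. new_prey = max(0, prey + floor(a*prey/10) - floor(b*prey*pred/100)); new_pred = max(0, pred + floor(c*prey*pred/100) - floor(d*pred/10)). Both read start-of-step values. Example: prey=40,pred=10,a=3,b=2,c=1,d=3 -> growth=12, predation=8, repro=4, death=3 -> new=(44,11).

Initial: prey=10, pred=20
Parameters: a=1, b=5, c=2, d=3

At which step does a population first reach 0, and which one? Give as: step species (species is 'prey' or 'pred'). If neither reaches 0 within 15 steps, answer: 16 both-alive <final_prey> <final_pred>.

Answer: 16 both-alive 1 3

Derivation:
Step 1: prey: 10+1-10=1; pred: 20+4-6=18
Step 2: prey: 1+0-0=1; pred: 18+0-5=13
Step 3: prey: 1+0-0=1; pred: 13+0-3=10
Step 4: prey: 1+0-0=1; pred: 10+0-3=7
Step 5: prey: 1+0-0=1; pred: 7+0-2=5
Step 6: prey: 1+0-0=1; pred: 5+0-1=4
Step 7: prey: 1+0-0=1; pred: 4+0-1=3
Step 8: prey: 1+0-0=1; pred: 3+0-0=3
Steps 9-15: state stable at prey=1, pred=3 (no change)
No extinction within 15 steps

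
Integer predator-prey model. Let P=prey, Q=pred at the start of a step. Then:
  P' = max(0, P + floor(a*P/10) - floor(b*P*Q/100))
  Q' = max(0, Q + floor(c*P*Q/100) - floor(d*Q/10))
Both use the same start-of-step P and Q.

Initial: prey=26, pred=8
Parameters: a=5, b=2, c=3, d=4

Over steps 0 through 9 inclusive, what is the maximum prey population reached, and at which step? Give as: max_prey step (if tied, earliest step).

Answer: 51 3

Derivation:
Step 1: prey: 26+13-4=35; pred: 8+6-3=11
Step 2: prey: 35+17-7=45; pred: 11+11-4=18
Step 3: prey: 45+22-16=51; pred: 18+24-7=35
Step 4: prey: 51+25-35=41; pred: 35+53-14=74
Step 5: prey: 41+20-60=1; pred: 74+91-29=136
Step 6: prey: 1+0-2=0; pred: 136+4-54=86
Step 7: prey: 0+0-0=0; pred: 86+0-34=52
Step 8: prey: 0+0-0=0; pred: 52+0-20=32
Step 9: prey: 0+0-0=0; pred: 32+0-12=20
Max prey = 51 at step 3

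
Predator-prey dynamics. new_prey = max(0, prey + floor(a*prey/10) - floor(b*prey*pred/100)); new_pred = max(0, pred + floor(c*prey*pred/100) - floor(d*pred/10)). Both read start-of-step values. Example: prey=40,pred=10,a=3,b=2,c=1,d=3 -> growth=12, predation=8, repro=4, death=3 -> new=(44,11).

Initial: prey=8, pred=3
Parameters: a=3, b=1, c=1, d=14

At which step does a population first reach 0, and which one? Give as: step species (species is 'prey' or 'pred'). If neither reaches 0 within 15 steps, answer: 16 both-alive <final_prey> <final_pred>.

Answer: 1 pred

Derivation:
Step 1: prey: 8+2-0=10; pred: 3+0-4=0
First extinction: pred at step 1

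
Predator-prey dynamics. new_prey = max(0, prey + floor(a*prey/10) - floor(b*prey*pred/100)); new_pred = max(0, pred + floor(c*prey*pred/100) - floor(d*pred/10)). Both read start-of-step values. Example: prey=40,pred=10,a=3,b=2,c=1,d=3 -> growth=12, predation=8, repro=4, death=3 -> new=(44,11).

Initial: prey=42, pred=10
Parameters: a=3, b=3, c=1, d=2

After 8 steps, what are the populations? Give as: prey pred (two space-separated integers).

Step 1: prey: 42+12-12=42; pred: 10+4-2=12
Step 2: prey: 42+12-15=39; pred: 12+5-2=15
Step 3: prey: 39+11-17=33; pred: 15+5-3=17
Step 4: prey: 33+9-16=26; pred: 17+5-3=19
Step 5: prey: 26+7-14=19; pred: 19+4-3=20
Step 6: prey: 19+5-11=13; pred: 20+3-4=19
Step 7: prey: 13+3-7=9; pred: 19+2-3=18
Step 8: prey: 9+2-4=7; pred: 18+1-3=16

Answer: 7 16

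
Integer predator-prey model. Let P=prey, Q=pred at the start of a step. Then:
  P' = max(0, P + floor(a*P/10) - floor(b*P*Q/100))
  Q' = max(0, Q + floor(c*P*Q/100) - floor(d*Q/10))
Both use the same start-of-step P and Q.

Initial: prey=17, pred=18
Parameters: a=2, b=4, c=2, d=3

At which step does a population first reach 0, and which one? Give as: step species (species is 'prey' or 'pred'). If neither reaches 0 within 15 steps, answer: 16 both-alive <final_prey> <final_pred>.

Answer: 16 both-alive 1 3

Derivation:
Step 1: prey: 17+3-12=8; pred: 18+6-5=19
Step 2: prey: 8+1-6=3; pred: 19+3-5=17
Step 3: prey: 3+0-2=1; pred: 17+1-5=13
Step 4: prey: 1+0-0=1; pred: 13+0-3=10
Step 5: prey: 1+0-0=1; pred: 10+0-3=7
Step 6: prey: 1+0-0=1; pred: 7+0-2=5
Step 7: prey: 1+0-0=1; pred: 5+0-1=4
Step 8: prey: 1+0-0=1; pred: 4+0-1=3
Step 9: prey: 1+0-0=1; pred: 3+0-0=3
Steps 10-15: state stable at prey=1, pred=3 (no change)
No extinction within 15 steps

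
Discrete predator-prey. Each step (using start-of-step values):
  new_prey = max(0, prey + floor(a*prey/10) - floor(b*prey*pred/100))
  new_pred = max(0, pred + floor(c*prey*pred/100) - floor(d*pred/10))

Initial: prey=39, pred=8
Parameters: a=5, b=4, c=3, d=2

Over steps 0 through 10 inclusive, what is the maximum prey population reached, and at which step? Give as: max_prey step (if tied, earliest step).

Step 1: prey: 39+19-12=46; pred: 8+9-1=16
Step 2: prey: 46+23-29=40; pred: 16+22-3=35
Step 3: prey: 40+20-56=4; pred: 35+42-7=70
Step 4: prey: 4+2-11=0; pred: 70+8-14=64
Step 5: prey: 0+0-0=0; pred: 64+0-12=52
Step 6: prey: 0+0-0=0; pred: 52+0-10=42
Step 7: prey: 0+0-0=0; pred: 42+0-8=34
Step 8: prey: 0+0-0=0; pred: 34+0-6=28
Step 9: prey: 0+0-0=0; pred: 28+0-5=23
Step 10: prey: 0+0-0=0; pred: 23+0-4=19
Max prey = 46 at step 1

Answer: 46 1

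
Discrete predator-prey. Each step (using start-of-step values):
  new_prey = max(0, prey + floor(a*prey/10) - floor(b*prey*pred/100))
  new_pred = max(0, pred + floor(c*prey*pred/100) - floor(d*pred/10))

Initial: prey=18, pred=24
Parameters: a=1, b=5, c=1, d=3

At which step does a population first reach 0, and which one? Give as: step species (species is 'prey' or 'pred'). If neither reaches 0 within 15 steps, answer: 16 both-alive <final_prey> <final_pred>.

Answer: 1 prey

Derivation:
Step 1: prey: 18+1-21=0; pred: 24+4-7=21
First extinction: prey at step 1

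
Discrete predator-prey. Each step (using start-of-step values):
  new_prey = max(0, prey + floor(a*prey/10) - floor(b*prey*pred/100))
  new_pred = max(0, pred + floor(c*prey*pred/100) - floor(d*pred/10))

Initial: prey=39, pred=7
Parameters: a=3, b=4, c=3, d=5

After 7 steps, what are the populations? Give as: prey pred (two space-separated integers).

Answer: 0 4

Derivation:
Step 1: prey: 39+11-10=40; pred: 7+8-3=12
Step 2: prey: 40+12-19=33; pred: 12+14-6=20
Step 3: prey: 33+9-26=16; pred: 20+19-10=29
Step 4: prey: 16+4-18=2; pred: 29+13-14=28
Step 5: prey: 2+0-2=0; pred: 28+1-14=15
Step 6: prey: 0+0-0=0; pred: 15+0-7=8
Step 7: prey: 0+0-0=0; pred: 8+0-4=4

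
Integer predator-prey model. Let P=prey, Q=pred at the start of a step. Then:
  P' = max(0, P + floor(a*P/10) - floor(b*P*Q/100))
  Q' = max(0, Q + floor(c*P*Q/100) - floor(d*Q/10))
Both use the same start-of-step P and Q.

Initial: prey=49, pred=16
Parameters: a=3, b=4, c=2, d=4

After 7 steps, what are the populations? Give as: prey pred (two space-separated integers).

Step 1: prey: 49+14-31=32; pred: 16+15-6=25
Step 2: prey: 32+9-32=9; pred: 25+16-10=31
Step 3: prey: 9+2-11=0; pred: 31+5-12=24
Step 4: prey: 0+0-0=0; pred: 24+0-9=15
Step 5: prey: 0+0-0=0; pred: 15+0-6=9
Step 6: prey: 0+0-0=0; pred: 9+0-3=6
Step 7: prey: 0+0-0=0; pred: 6+0-2=4

Answer: 0 4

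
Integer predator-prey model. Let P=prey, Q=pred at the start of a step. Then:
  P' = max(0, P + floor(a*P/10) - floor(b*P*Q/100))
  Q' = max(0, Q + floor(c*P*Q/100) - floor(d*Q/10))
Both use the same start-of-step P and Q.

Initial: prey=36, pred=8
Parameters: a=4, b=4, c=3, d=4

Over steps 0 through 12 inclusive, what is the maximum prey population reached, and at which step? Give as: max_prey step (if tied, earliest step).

Step 1: prey: 36+14-11=39; pred: 8+8-3=13
Step 2: prey: 39+15-20=34; pred: 13+15-5=23
Step 3: prey: 34+13-31=16; pred: 23+23-9=37
Step 4: prey: 16+6-23=0; pred: 37+17-14=40
Step 5: prey: 0+0-0=0; pred: 40+0-16=24
Step 6: prey: 0+0-0=0; pred: 24+0-9=15
Step 7: prey: 0+0-0=0; pred: 15+0-6=9
Step 8: prey: 0+0-0=0; pred: 9+0-3=6
Step 9: prey: 0+0-0=0; pred: 6+0-2=4
Step 10: prey: 0+0-0=0; pred: 4+0-1=3
Step 11: prey: 0+0-0=0; pred: 3+0-1=2
Step 12: prey: 0+0-0=0; pred: 2+0-0=2
Max prey = 39 at step 1

Answer: 39 1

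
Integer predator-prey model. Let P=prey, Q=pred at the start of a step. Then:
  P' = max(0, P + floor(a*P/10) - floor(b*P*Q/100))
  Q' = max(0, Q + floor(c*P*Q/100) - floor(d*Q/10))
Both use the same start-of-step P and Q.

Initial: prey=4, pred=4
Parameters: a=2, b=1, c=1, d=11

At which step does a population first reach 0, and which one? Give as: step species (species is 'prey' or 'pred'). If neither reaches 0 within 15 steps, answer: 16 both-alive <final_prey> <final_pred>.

Step 1: prey: 4+0-0=4; pred: 4+0-4=0
First extinction: pred at step 1

Answer: 1 pred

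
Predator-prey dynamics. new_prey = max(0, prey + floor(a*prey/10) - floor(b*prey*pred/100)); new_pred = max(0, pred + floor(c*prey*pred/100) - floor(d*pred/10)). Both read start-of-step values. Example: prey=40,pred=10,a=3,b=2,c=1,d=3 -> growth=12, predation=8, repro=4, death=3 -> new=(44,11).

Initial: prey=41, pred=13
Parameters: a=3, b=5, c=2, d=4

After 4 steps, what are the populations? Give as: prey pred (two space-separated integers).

Answer: 1 10

Derivation:
Step 1: prey: 41+12-26=27; pred: 13+10-5=18
Step 2: prey: 27+8-24=11; pred: 18+9-7=20
Step 3: prey: 11+3-11=3; pred: 20+4-8=16
Step 4: prey: 3+0-2=1; pred: 16+0-6=10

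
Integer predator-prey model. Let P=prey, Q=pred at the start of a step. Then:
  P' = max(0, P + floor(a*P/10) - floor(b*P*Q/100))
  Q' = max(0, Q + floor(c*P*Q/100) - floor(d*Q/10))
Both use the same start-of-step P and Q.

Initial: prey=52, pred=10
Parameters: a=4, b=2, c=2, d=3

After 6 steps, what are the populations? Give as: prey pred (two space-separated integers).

Step 1: prey: 52+20-10=62; pred: 10+10-3=17
Step 2: prey: 62+24-21=65; pred: 17+21-5=33
Step 3: prey: 65+26-42=49; pred: 33+42-9=66
Step 4: prey: 49+19-64=4; pred: 66+64-19=111
Step 5: prey: 4+1-8=0; pred: 111+8-33=86
Step 6: prey: 0+0-0=0; pred: 86+0-25=61

Answer: 0 61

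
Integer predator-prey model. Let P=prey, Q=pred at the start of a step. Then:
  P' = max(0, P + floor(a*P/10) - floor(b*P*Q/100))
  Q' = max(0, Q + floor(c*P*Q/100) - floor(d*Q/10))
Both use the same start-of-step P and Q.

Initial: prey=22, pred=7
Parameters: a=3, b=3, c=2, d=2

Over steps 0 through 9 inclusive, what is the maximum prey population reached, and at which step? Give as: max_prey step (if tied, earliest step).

Answer: 25 2

Derivation:
Step 1: prey: 22+6-4=24; pred: 7+3-1=9
Step 2: prey: 24+7-6=25; pred: 9+4-1=12
Step 3: prey: 25+7-9=23; pred: 12+6-2=16
Step 4: prey: 23+6-11=18; pred: 16+7-3=20
Step 5: prey: 18+5-10=13; pred: 20+7-4=23
Step 6: prey: 13+3-8=8; pred: 23+5-4=24
Step 7: prey: 8+2-5=5; pred: 24+3-4=23
Step 8: prey: 5+1-3=3; pred: 23+2-4=21
Step 9: prey: 3+0-1=2; pred: 21+1-4=18
Max prey = 25 at step 2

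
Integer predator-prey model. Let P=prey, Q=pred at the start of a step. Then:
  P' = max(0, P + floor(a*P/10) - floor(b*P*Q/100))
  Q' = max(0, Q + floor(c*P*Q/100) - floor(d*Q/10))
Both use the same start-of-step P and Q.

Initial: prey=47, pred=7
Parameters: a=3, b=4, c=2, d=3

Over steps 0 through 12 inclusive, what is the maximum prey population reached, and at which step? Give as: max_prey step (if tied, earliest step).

Answer: 48 1

Derivation:
Step 1: prey: 47+14-13=48; pred: 7+6-2=11
Step 2: prey: 48+14-21=41; pred: 11+10-3=18
Step 3: prey: 41+12-29=24; pred: 18+14-5=27
Step 4: prey: 24+7-25=6; pred: 27+12-8=31
Step 5: prey: 6+1-7=0; pred: 31+3-9=25
Step 6: prey: 0+0-0=0; pred: 25+0-7=18
Step 7: prey: 0+0-0=0; pred: 18+0-5=13
Step 8: prey: 0+0-0=0; pred: 13+0-3=10
Step 9: prey: 0+0-0=0; pred: 10+0-3=7
Step 10: prey: 0+0-0=0; pred: 7+0-2=5
Step 11: prey: 0+0-0=0; pred: 5+0-1=4
Step 12: prey: 0+0-0=0; pred: 4+0-1=3
Max prey = 48 at step 1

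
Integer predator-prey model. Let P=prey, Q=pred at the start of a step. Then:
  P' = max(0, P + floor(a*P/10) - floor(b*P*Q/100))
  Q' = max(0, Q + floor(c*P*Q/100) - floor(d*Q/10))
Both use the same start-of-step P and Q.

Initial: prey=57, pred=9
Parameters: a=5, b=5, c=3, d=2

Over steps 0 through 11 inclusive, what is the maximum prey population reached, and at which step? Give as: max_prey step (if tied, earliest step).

Answer: 60 1

Derivation:
Step 1: prey: 57+28-25=60; pred: 9+15-1=23
Step 2: prey: 60+30-69=21; pred: 23+41-4=60
Step 3: prey: 21+10-63=0; pred: 60+37-12=85
Step 4: prey: 0+0-0=0; pred: 85+0-17=68
Step 5: prey: 0+0-0=0; pred: 68+0-13=55
Step 6: prey: 0+0-0=0; pred: 55+0-11=44
Step 7: prey: 0+0-0=0; pred: 44+0-8=36
Step 8: prey: 0+0-0=0; pred: 36+0-7=29
Step 9: prey: 0+0-0=0; pred: 29+0-5=24
Step 10: prey: 0+0-0=0; pred: 24+0-4=20
Step 11: prey: 0+0-0=0; pred: 20+0-4=16
Max prey = 60 at step 1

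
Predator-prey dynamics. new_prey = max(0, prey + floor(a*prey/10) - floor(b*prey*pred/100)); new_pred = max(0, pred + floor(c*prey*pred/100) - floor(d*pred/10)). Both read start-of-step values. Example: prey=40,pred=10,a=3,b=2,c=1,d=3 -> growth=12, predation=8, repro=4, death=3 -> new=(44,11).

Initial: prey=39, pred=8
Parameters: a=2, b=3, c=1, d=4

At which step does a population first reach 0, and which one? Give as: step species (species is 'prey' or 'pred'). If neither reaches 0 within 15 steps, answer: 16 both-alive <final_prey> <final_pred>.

Step 1: prey: 39+7-9=37; pred: 8+3-3=8
Step 2: prey: 37+7-8=36; pred: 8+2-3=7
Step 3: prey: 36+7-7=36; pred: 7+2-2=7
Steps 4-15: state stable at prey=36, pred=7 (no change)
No extinction within 15 steps

Answer: 16 both-alive 36 7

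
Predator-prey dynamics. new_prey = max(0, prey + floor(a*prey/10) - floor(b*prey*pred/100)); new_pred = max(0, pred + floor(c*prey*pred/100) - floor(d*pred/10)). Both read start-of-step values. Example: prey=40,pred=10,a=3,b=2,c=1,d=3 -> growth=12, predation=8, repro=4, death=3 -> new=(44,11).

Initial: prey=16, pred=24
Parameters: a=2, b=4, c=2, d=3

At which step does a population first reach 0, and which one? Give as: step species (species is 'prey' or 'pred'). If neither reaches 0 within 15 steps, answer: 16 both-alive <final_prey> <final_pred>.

Answer: 16 both-alive 1 3

Derivation:
Step 1: prey: 16+3-15=4; pred: 24+7-7=24
Step 2: prey: 4+0-3=1; pred: 24+1-7=18
Step 3: prey: 1+0-0=1; pred: 18+0-5=13
Step 4: prey: 1+0-0=1; pred: 13+0-3=10
Step 5: prey: 1+0-0=1; pred: 10+0-3=7
Step 6: prey: 1+0-0=1; pred: 7+0-2=5
Step 7: prey: 1+0-0=1; pred: 5+0-1=4
Step 8: prey: 1+0-0=1; pred: 4+0-1=3
Step 9: prey: 1+0-0=1; pred: 3+0-0=3
Steps 10-15: state stable at prey=1, pred=3 (no change)
No extinction within 15 steps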